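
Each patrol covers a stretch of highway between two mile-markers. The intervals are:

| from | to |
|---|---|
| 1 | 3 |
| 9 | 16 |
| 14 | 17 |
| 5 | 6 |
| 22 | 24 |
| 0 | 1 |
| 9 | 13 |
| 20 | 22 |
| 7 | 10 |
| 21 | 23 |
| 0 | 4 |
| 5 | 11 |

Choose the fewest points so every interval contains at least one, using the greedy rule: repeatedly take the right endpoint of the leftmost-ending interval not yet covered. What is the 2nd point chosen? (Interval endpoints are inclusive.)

Sort by right endpoint; whenever an interval is uncovered, place a point at its right end.
Sorted: [0,1] [1,3] [0,4] [5,6] [7,10] [5,11] [9,13] [9,16] [14,17] [20,22] [21,23] [22,24]
{[0,1],[1,3],[0,4]} hit by 1; {[5,6]} hit by 6; {[7,10],[5,11],[9,13],[9,16]} hit by 10; {[14,17]} hit by 17; {[20,22],[21,23],[22,24]} hit by 22.
Points: 1, 6, 10, 17, 22 (5 total).

6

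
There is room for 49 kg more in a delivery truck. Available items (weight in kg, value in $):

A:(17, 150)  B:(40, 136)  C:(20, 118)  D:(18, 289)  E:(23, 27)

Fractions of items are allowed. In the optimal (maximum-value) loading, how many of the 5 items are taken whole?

Sort by value per unit weight and fill in that order.
Ratios (sorted): D 16.06, A 8.82, C 5.90, B 3.40, E 1.17
take D (18 @ 289); take A (17 @ 150); take 14/20 of C → 82.60. Capacity used 49/49.
2 item(s) taken whole; one partial (take 14/20 of C).

2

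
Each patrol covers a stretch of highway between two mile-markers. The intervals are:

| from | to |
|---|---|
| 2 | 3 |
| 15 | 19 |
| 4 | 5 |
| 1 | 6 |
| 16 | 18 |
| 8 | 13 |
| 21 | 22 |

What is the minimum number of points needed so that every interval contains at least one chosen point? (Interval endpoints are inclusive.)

By right end: [2,3]  [4,5]  [1,6]  [8,13]  [16,18]  [15,19]  [21,22]
[2,3] uncovered → point at 3; [4,5] uncovered → point at 5; [8,13] uncovered → point at 13; [16,18] uncovered → point at 18; [21,22] uncovered → point at 22.
Points: 3, 5, 13, 18, 22 (5 total).

5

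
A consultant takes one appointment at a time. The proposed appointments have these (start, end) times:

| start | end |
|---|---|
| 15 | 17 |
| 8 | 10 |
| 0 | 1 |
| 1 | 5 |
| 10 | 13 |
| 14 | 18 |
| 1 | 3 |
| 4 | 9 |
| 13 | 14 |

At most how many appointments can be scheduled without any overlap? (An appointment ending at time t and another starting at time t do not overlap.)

6

Greedy by earliest finish: after sorting by end time, pick each interval compatible with the last pick.
By end time: (0,1), (1,3), (1,5), (4,9), (8,10), (10,13), (13,14), (15,17), (14,18).
Pick (0,1); next start ≥ 1 → (1,3); next start ≥ 3 → (4,9); next start ≥ 9 → (10,13); next start ≥ 13 → (13,14); next start ≥ 14 → (15,17).
Selected 6 appointments.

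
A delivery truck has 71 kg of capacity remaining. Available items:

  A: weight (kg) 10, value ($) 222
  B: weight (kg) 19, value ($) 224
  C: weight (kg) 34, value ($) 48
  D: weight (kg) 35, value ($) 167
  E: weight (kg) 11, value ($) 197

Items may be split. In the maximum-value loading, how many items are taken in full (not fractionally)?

3

Order: A (222/10=22.20) > E (197/11=17.91) > B (224/19=11.79) > D (167/35=4.77) > C (48/34=1.41)
Fill: take A (10 @ 222) → take E (11 @ 197) → take B (19 @ 224) → take 31/35 of D → 147.91; 71/71 used.
3 item(s) taken whole; one partial (take 31/35 of D).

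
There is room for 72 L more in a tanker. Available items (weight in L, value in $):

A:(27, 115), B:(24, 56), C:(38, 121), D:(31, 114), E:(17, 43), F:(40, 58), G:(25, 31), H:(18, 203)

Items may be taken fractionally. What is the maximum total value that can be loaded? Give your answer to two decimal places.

Greedy by value/weight ratio, highest first.
Order: H (203/18=11.28) > A (115/27=4.26) > D (114/31=3.68) > C (121/38=3.18) > E (43/17=2.53) > B (56/24=2.33) > F (58/40=1.45) > G (31/25=1.24)
Fill: take H (18 @ 203) → take A (27 @ 115) → take 27/31 of D → 99.29; 72/72 used.
Total value = 417.29

417.29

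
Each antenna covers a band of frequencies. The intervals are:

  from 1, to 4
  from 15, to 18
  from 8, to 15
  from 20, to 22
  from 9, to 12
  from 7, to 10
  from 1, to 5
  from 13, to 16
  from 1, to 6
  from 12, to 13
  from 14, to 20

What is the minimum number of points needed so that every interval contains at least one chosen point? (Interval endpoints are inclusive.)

5

Sorted: [1,4] [1,5] [1,6] [7,10] [9,12] [12,13] [8,15] [13,16] [15,18] [14,20] [20,22]
{[1,4],[1,5],[1,6]} hit by 4; {[7,10],[9,12]} hit by 10; {[12,13],[8,15],[13,16]} hit by 13; {[15,18],[14,20]} hit by 18; {[20,22]} hit by 22.
Points: 4, 10, 13, 18, 22 (5 total).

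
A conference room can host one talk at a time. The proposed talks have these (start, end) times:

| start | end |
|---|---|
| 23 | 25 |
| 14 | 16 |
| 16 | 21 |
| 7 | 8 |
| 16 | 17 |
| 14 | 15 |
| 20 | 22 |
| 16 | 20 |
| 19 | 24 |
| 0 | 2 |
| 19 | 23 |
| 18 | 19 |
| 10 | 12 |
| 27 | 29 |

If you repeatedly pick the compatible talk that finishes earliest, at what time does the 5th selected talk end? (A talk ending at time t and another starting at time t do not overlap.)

17

Sort by end time and greedily take each interval whose start is ≥ the last chosen end.
Sorted by end: (0,2)  (7,8)  (10,12)  (14,15)  (14,16)  (16,17)  (18,19)  (16,20)  (16,21)  (20,22)  (19,23)  (19,24)  (23,25)  (27,29)
take (0,2); take (7,8); take (10,12); take (14,15); take (16,17); take (18,19); take (20,22); take (23,25); take (27,29).
Selected: (0,2) (7,8) (10,12) (14,15) (16,17) (18,19) (20,22) (23,25) (27,29)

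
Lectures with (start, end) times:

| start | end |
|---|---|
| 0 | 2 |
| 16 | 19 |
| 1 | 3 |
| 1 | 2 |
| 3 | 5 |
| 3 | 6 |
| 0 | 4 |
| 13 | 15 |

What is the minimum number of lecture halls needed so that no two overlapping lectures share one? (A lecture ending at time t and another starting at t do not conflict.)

4

Count concurrent intervals with a sweep; the peak is the room count.
starts: [0, 0, 1, 1, 3, 3, 13, 16]
ends:   [2, 2, 3, 4, 5, 6, 15, 19]
s0→1 s0→2 s1→3 s1→4  — peak 4.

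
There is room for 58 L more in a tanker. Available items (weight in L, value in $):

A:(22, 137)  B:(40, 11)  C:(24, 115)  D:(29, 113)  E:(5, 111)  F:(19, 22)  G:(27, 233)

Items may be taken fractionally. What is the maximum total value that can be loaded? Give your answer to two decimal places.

Ratios (sorted): E 22.20, G 8.63, A 6.23, C 4.79, D 3.90, F 1.16, B 0.28
take E (5 @ 111); take G (27 @ 233); take A (22 @ 137); take 4/24 of C → 19.17. Capacity used 58/58.
Total value = 500.17

500.17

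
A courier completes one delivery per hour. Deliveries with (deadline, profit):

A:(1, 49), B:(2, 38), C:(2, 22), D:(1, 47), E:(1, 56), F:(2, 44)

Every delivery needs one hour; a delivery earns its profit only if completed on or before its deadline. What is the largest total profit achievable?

100

Profit order: E=56 A=49 D=47 F=44 B=38 C=22
Assign: E→slot 1, A skipped, D skipped, F→slot 2, B skipped, C skipped.
Slots: [1:E] [2:F]
Profit = 56 + 44 = 100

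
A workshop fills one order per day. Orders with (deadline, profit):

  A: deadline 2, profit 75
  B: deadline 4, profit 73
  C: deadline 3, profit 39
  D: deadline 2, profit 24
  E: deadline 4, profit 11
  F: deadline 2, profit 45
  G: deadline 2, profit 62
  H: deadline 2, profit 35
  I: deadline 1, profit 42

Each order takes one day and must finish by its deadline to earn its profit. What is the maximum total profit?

Sort by profit descending; place each in the latest free slot ≤ its deadline.
Profit order: A=75 B=73 G=62 F=45 I=42 C=39 H=35 D=24 E=11
Assign: A→slot 2, B→slot 4, G→slot 1, F skipped, I skipped, C→slot 3, H skipped, D skipped, E skipped.
Slots: [1:G] [2:A] [3:C] [4:B]
Profit = 62 + 75 + 39 + 73 = 249

249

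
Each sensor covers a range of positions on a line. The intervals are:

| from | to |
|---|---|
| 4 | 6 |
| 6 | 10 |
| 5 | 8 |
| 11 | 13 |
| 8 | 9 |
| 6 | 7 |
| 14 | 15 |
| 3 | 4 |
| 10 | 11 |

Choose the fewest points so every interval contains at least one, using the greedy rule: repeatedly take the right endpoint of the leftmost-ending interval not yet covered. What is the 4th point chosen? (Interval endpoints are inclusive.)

11

Sorted: [3,4] [4,6] [6,7] [5,8] [8,9] [6,10] [10,11] [11,13] [14,15]
{[3,4],[4,6]} hit by 4; {[6,7],[5,8]} hit by 7; {[8,9],[6,10]} hit by 9; {[10,11],[11,13]} hit by 11; {[14,15]} hit by 15.
Points: 4, 7, 9, 11, 15 (5 total).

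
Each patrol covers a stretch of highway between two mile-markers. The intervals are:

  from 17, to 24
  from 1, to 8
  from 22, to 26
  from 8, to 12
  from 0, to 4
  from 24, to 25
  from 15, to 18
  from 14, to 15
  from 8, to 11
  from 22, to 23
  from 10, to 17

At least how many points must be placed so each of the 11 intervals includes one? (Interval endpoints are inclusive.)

5

By right end: [0,4]  [1,8]  [8,11]  [8,12]  [14,15]  [10,17]  [15,18]  [22,23]  [17,24]  [24,25]  [22,26]
[0,4] uncovered → point at 4; [8,11] uncovered → point at 11; [14,15] uncovered → point at 15; [22,23] uncovered → point at 23; [24,25] uncovered → point at 25.
Points: 4, 11, 15, 23, 25 (5 total).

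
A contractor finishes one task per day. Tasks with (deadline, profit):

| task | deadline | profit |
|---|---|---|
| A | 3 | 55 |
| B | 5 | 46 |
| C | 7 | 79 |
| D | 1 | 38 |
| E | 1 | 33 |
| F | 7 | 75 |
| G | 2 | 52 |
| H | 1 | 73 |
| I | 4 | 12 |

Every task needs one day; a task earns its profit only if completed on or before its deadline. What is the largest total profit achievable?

392

Take jobs in profit order; each goes to the latest open slot no later than its deadline.
By profit: C(d7,79), F(d7,75), H(d1,73), A(d3,55), G(d2,52), B(d5,46), D(d1,38), E(d1,33), I(d4,12)
C→slot 7; F→slot 6; H→slot 1; A→slot 3; G→slot 2; B→slot 5; D skipped; E skipped; I→slot 4.
Profit = 73 + 52 + 55 + 12 + 46 + 75 + 79 = 392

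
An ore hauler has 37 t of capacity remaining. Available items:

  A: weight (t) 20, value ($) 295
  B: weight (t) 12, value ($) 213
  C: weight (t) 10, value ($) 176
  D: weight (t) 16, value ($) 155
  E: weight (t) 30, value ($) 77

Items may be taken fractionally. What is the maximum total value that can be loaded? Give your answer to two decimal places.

Sort by value per unit weight and fill in that order.
Order: B (213/12=17.75) > C (176/10=17.60) > A (295/20=14.75) > D (155/16=9.69) > E (77/30=2.57)
Fill: take B (12 @ 213) → take C (10 @ 176) → take 15/20 of A → 221.25; 37/37 used.
Total value = 610.25

610.25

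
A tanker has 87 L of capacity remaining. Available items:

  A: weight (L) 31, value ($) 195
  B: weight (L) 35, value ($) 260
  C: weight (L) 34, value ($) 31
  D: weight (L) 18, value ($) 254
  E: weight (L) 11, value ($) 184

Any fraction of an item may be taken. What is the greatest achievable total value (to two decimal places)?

842.68

Ratios (sorted): E 16.73, D 14.11, B 7.43, A 6.29, C 0.91
take E (11 @ 184); take D (18 @ 254); take B (35 @ 260); take 23/31 of A → 144.68. Capacity used 87/87.
Total value = 842.68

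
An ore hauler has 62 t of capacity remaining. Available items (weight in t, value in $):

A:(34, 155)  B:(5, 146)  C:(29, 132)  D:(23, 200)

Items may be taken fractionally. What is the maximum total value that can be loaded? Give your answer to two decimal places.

501.00

Sort by value per unit weight and fill in that order.
Ratios (sorted): B 29.20, D 8.70, A 4.56, C 4.55
take B (5 @ 146); take D (23 @ 200); take A (34 @ 155). Capacity used 62/62.
Total value = 501.00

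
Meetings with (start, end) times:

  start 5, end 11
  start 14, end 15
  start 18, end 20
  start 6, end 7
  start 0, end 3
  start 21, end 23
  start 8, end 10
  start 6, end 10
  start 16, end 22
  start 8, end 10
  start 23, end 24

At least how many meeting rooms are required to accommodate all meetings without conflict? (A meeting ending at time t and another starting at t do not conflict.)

Events (time:±→running): 0:+→1 3:-→0 5:+→1 6:+→2 6:+→3 7:-→2 8:+→3 8:+→4 … peak 4.

4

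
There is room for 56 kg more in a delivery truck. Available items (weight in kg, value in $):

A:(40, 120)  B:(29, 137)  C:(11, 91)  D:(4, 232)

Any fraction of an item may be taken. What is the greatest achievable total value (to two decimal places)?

Order: D (232/4=58.00) > C (91/11=8.27) > B (137/29=4.72) > A (120/40=3.00)
Fill: take D (4 @ 232) → take C (11 @ 91) → take B (29 @ 137) → take 12/40 of A → 36.00; 56/56 used.
Total value = 496.00

496.00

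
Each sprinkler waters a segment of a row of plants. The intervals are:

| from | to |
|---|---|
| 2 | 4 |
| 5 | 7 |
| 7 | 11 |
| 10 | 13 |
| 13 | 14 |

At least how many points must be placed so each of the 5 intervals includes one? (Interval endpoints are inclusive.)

3

Sort by right endpoint; whenever an interval is uncovered, place a point at its right end.
Sorted: [2,4] [5,7] [7,11] [10,13] [13,14]
{[2,4]} hit by 4; {[5,7],[7,11]} hit by 7; {[10,13],[13,14]} hit by 13.
Points: 4, 7, 13 (3 total).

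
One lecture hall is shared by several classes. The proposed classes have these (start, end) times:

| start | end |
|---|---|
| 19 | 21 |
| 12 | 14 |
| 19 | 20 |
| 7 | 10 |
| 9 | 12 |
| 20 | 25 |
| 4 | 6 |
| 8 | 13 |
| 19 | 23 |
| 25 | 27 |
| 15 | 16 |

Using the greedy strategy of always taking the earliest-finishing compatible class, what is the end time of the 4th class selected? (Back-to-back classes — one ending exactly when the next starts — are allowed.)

Sorted by end: (4,6)  (7,10)  (9,12)  (8,13)  (12,14)  (15,16)  (19,20)  (19,21)  (19,23)  (20,25)  (25,27)
take (4,6); take (7,10); take (12,14); take (15,16); take (19,20); skip (19,21); take (20,25); take (25,27).
Selected: (4,6) (7,10) (12,14) (15,16) (19,20) (20,25) (25,27)

16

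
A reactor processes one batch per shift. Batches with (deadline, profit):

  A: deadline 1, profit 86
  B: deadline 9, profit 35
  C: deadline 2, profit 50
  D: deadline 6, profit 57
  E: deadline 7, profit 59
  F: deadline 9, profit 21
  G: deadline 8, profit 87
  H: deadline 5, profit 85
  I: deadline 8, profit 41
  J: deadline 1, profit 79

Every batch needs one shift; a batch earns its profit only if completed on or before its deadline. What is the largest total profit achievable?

521

By profit: G(d8,87), A(d1,86), H(d5,85), J(d1,79), E(d7,59), D(d6,57), C(d2,50), I(d8,41), B(d9,35), F(d9,21)
G→slot 8; A→slot 1; H→slot 5; J skipped; E→slot 7; D→slot 6; C→slot 2; I→slot 4; B→slot 9; F→slot 3.
Profit = 86 + 50 + 21 + 41 + 85 + 57 + 59 + 87 + 35 = 521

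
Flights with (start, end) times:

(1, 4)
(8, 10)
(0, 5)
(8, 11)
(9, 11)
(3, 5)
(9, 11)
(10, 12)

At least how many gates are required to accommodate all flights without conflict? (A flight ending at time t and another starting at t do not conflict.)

The answer is the maximum number of intervals overlapping at any instant.
starts: [0, 1, 3, 8, 8, 9, 9, 10]
ends:   [4, 5, 5, 10, 11, 11, 11, 12]
s0→1 s1→2 s3→3 e4→2 e5→1 e5→0 s8→1 s8→2 s9→3 s9→4  — peak 4.

4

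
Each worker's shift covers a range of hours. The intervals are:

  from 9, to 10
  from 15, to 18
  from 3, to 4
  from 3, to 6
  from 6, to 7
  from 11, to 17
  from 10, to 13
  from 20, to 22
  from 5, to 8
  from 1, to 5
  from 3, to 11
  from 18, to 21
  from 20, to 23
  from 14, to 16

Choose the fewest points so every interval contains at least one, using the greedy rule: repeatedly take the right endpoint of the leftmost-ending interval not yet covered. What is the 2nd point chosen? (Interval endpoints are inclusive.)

7

Process intervals by earliest right end; each time one isn't hit yet, stab at its right endpoint.
By right end: [3,4]  [1,5]  [3,6]  [6,7]  [5,8]  [9,10]  [3,11]  [10,13]  [14,16]  [11,17]  [15,18]  [18,21]  [20,22]  [20,23]
[3,4] uncovered → point at 4; [6,7] uncovered → point at 7; [9,10] uncovered → point at 10; [14,16] uncovered → point at 16; [18,21] uncovered → point at 21.
Points: 4, 7, 10, 16, 21 (5 total).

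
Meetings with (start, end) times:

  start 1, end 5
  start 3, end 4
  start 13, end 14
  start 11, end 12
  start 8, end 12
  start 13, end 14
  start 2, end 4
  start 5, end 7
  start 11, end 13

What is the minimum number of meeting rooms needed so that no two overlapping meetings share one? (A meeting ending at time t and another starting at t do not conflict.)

Events (time:±→running): 1:+→1 2:+→2 3:+→3 … peak 3.

3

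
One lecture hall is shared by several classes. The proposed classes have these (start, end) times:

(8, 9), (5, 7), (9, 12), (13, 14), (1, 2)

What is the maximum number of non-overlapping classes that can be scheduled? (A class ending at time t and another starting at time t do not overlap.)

Order by finish time; keep every interval that doesn't clash with the previous kept one.
By end time: (1,2), (5,7), (8,9), (9,12), (13,14).
Pick (1,2); next start ≥ 2 → (5,7); next start ≥ 7 → (8,9); next start ≥ 9 → (9,12); next start ≥ 12 → (13,14).
Selected 5 classes.

5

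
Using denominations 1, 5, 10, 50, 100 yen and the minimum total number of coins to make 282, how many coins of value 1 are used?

2

282 = 2×100 + 1×50 + 3×10 + 2×1
Count of 1: 2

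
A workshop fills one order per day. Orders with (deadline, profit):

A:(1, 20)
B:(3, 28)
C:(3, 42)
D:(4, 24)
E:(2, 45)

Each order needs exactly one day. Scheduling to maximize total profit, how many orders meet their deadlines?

Sort by profit descending; place each in the latest free slot ≤ its deadline.
By profit: E(d2,45), C(d3,42), B(d3,28), D(d4,24), A(d1,20)
E→slot 2; C→slot 3; B→slot 1; D→slot 4; A skipped.
4 of 5 scheduled.

4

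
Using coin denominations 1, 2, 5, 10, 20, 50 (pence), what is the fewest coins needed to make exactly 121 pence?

121 − 2×50→21 − 1×20→1 − 1×1→0
Total coins = 2 + 1 + 1 = 4

4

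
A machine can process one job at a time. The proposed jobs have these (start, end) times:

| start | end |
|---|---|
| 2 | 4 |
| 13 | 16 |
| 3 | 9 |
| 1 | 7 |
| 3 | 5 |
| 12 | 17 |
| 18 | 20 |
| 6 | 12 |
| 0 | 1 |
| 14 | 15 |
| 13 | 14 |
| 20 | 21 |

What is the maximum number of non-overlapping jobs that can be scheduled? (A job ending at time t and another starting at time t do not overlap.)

Greedy by earliest finish: after sorting by end time, pick each interval compatible with the last pick.
Sorted by end: (0,1)  (2,4)  (3,5)  (1,7)  (3,9)  (6,12)  (13,14)  (14,15)  (13,16)  (12,17)  (18,20)  (20,21)
take (0,1); take (2,4); skip (1,7); take (6,12); take (13,14); take (14,15); skip (12,17); take (18,20); take (20,21).
Selected 7 jobs.

7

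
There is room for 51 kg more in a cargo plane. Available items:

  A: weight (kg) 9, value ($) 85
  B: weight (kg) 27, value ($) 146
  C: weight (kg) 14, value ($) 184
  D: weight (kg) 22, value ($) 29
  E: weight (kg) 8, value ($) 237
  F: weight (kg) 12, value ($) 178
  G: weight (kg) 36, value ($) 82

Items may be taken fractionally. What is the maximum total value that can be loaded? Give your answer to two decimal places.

727.26

Ratios (sorted): E 29.62, F 14.83, C 13.14, A 9.44, B 5.41, G 2.28, D 1.32
take E (8 @ 237); take F (12 @ 178); take C (14 @ 184); take A (9 @ 85); take 8/27 of B → 43.26. Capacity used 51/51.
Total value = 727.26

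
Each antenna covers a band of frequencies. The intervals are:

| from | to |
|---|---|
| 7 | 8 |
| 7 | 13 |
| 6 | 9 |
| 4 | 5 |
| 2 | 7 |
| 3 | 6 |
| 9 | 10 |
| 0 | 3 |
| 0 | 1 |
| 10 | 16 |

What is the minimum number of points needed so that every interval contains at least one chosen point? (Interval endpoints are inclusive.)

Sort by right endpoint; whenever an interval is uncovered, place a point at its right end.
By right end: [0,1]  [0,3]  [4,5]  [3,6]  [2,7]  [7,8]  [6,9]  [9,10]  [7,13]  [10,16]
[0,1] uncovered → point at 1; [4,5] uncovered → point at 5; [7,8] uncovered → point at 8; [9,10] uncovered → point at 10.
Points: 1, 5, 8, 10 (4 total).

4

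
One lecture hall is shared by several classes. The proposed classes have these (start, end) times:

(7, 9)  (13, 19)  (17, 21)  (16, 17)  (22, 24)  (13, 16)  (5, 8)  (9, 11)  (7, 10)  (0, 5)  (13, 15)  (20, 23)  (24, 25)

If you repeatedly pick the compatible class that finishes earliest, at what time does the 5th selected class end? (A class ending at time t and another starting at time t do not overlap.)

By end time: (0,5), (5,8), (7,9), (7,10), (9,11), (13,15), (13,16), (16,17), (13,19), (17,21), (20,23), (22,24), (24,25).
Pick (0,5); next start ≥ 5 → (5,8); next start ≥ 8 → (9,11); next start ≥ 11 → (13,15); next start ≥ 15 → (16,17); next start ≥ 17 → (17,21); next start ≥ 21 → (22,24); next start ≥ 24 → (24,25).
Selected: (0,5) (5,8) (9,11) (13,15) (16,17) (17,21) (22,24) (24,25)

17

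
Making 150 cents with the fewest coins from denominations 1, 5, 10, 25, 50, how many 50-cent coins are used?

Use the largest denomination that fits, subtract, and repeat.
150 = 3×50
Count of 50: 3

3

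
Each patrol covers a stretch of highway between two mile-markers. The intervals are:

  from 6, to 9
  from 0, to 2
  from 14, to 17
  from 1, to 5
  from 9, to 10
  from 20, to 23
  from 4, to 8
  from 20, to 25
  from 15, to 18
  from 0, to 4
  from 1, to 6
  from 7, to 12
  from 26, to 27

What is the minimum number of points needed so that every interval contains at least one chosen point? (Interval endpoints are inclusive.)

6

By right end: [0,2]  [0,4]  [1,5]  [1,6]  [4,8]  [6,9]  [9,10]  [7,12]  [14,17]  [15,18]  [20,23]  [20,25]  [26,27]
[0,2] uncovered → point at 2; [4,8] uncovered → point at 8; [9,10] uncovered → point at 10; [14,17] uncovered → point at 17; [20,23] uncovered → point at 23; [26,27] uncovered → point at 27.
Points: 2, 8, 10, 17, 23, 27 (6 total).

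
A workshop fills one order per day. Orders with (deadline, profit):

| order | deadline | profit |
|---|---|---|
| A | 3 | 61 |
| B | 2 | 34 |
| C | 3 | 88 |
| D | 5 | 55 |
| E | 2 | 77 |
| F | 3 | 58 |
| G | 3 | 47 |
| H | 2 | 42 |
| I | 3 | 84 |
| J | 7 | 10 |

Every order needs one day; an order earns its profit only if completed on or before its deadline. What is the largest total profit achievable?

314

By profit: C(d3,88), I(d3,84), E(d2,77), A(d3,61), F(d3,58), D(d5,55), G(d3,47), H(d2,42), B(d2,34), J(d7,10)
C→slot 3; I→slot 2; E→slot 1; A skipped; F skipped; D→slot 5; G skipped; H skipped; B skipped; J→slot 7.
Profit = 77 + 84 + 88 + 55 + 10 = 314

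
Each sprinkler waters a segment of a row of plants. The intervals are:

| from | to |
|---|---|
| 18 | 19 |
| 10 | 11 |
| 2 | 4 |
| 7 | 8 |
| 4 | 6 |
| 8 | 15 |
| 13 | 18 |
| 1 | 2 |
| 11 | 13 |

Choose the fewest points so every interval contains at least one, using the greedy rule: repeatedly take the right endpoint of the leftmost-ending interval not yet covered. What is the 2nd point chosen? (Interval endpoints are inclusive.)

Process intervals by earliest right end; each time one isn't hit yet, stab at its right endpoint.
Sorted: [1,2] [2,4] [4,6] [7,8] [10,11] [11,13] [8,15] [13,18] [18,19]
{[1,2],[2,4]} hit by 2; {[4,6]} hit by 6; {[7,8]} hit by 8; {[10,11],[11,13],[8,15]} hit by 11; {[13,18],[18,19]} hit by 18.
Points: 2, 6, 8, 11, 18 (5 total).

6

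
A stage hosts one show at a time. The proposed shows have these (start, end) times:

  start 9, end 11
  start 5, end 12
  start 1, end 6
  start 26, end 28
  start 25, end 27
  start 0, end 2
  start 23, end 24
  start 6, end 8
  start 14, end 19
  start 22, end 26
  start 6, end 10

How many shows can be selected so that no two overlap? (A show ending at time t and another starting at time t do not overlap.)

Sort by end time and greedily take each interval whose start is ≥ the last chosen end.
Sorted by end: (0,2)  (1,6)  (6,8)  (6,10)  (9,11)  (5,12)  (14,19)  (23,24)  (22,26)  (25,27)  (26,28)
take (0,2); take (6,8); take (9,11); take (14,19); take (23,24); take (25,27); skip (26,28).
Selected 6 shows.

6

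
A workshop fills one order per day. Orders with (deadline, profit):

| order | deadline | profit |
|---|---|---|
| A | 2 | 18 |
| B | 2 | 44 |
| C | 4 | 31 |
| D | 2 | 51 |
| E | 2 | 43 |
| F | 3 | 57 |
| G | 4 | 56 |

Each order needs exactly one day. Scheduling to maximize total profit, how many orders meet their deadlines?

4

Sort by profit descending; place each in the latest free slot ≤ its deadline.
Profit order: F=57 G=56 D=51 B=44 E=43 C=31 A=18
Assign: F→slot 3, G→slot 4, D→slot 2, B→slot 1, E skipped, C skipped, A skipped.
Slots: [1:B] [2:D] [3:F] [4:G]
4 of 7 scheduled.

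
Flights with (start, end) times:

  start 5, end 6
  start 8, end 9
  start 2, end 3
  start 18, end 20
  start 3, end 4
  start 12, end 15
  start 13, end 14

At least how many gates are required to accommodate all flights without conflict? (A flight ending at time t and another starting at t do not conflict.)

Count concurrent intervals with a sweep; the peak is the room count.
Events (time:±→running): 2:+→1 3:-→0 3:+→1 4:-→0 5:+→1 6:-→0 8:+→1 9:-→0 12:+→1 13:+→2 … peak 2.

2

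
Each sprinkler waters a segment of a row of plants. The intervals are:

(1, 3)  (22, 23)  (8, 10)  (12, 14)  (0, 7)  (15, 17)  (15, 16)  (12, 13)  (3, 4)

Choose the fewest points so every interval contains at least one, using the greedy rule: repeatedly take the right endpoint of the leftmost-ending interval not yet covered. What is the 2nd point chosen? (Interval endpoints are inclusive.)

Process intervals by earliest right end; each time one isn't hit yet, stab at its right endpoint.
Sorted: [1,3] [3,4] [0,7] [8,10] [12,13] [12,14] [15,16] [15,17] [22,23]
{[1,3],[3,4],[0,7]} hit by 3; {[8,10]} hit by 10; {[12,13],[12,14]} hit by 13; {[15,16],[15,17]} hit by 16; {[22,23]} hit by 23.
Points: 3, 10, 13, 16, 23 (5 total).

10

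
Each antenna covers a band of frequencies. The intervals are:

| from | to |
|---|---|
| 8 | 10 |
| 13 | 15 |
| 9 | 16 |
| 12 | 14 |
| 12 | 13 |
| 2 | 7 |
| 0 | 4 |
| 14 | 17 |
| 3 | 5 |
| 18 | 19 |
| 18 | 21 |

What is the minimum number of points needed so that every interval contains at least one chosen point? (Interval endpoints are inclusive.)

5

Sort by right endpoint; whenever an interval is uncovered, place a point at its right end.
By right end: [0,4]  [3,5]  [2,7]  [8,10]  [12,13]  [12,14]  [13,15]  [9,16]  [14,17]  [18,19]  [18,21]
[0,4] uncovered → point at 4; [8,10] uncovered → point at 10; [12,13] uncovered → point at 13; [14,17] uncovered → point at 17; [18,19] uncovered → point at 19.
Points: 4, 10, 13, 17, 19 (5 total).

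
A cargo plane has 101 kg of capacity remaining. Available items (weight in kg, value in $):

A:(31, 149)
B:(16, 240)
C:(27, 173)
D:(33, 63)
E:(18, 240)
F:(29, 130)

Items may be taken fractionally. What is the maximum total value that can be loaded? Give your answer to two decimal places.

Sort by value per unit weight and fill in that order.
Order: B (240/16=15.00) > E (240/18=13.33) > C (173/27=6.41) > A (149/31=4.81) > F (130/29=4.48) > D (63/33=1.91)
Fill: take B (16 @ 240) → take E (18 @ 240) → take C (27 @ 173) → take A (31 @ 149) → take 9/29 of F → 40.34; 101/101 used.
Total value = 842.34

842.34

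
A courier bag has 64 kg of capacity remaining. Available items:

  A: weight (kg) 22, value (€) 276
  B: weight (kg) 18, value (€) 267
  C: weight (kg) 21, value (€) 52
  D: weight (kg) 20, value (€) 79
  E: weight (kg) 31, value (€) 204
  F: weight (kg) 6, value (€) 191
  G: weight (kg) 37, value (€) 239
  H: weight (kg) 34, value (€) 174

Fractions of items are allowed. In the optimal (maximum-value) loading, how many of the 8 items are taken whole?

Order: F (191/6=31.83) > B (267/18=14.83) > A (276/22=12.55) > E (204/31=6.58) > G (239/37=6.46) > H (174/34=5.12) > D (79/20=3.95) > C (52/21=2.48)
Fill: take F (6 @ 191) → take B (18 @ 267) → take A (22 @ 276) → take 18/31 of E → 118.45; 64/64 used.
3 item(s) taken whole; one partial (take 18/31 of E).

3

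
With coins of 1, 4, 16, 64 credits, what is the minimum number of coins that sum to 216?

Use the largest denomination that fits, subtract, and repeat.
216 − 3×64→24 − 1×16→8 − 2×4→0
Total coins = 3 + 1 + 2 = 6

6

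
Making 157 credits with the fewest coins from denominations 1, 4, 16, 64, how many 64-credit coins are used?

157 = 2×64 + 1×16 + 3×4 + 1×1
Count of 64: 2

2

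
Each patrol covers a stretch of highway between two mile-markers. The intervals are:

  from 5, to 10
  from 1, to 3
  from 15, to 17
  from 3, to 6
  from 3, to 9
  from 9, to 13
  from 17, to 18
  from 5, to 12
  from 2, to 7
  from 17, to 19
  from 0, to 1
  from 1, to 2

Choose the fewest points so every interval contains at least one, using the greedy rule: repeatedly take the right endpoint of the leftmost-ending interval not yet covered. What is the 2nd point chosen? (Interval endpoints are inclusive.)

By right end: [0,1]  [1,2]  [1,3]  [3,6]  [2,7]  [3,9]  [5,10]  [5,12]  [9,13]  [15,17]  [17,18]  [17,19]
[0,1] uncovered → point at 1; [3,6] uncovered → point at 6; [9,13] uncovered → point at 13; [15,17] uncovered → point at 17.
Points: 1, 6, 13, 17 (4 total).

6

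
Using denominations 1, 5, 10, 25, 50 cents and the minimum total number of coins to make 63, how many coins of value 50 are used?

63 − 1×50→13 − 1×10→3 − 3×1→0
Count of 50: 1

1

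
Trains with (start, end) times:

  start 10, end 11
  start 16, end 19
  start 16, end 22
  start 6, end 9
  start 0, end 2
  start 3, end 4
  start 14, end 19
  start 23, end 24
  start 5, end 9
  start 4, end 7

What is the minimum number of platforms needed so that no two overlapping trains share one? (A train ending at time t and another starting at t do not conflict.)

Count concurrent intervals with a sweep; the peak is the room count.
starts: [0, 3, 4, 5, 6, 10, 14, 16, 16, 23]
ends:   [2, 4, 7, 9, 9, 11, 19, 19, 22, 24]
s0→1 e2→0 s3→1 e4→0 s4→1 s5→2 s6→3  — peak 3.

3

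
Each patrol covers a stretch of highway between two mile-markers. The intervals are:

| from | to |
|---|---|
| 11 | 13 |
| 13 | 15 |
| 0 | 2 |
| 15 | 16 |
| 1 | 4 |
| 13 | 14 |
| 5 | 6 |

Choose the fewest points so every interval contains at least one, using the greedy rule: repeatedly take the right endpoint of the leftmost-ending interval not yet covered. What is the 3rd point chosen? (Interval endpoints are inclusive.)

Sort by right endpoint; whenever an interval is uncovered, place a point at its right end.
Sorted: [0,2] [1,4] [5,6] [11,13] [13,14] [13,15] [15,16]
{[0,2],[1,4]} hit by 2; {[5,6]} hit by 6; {[11,13],[13,14],[13,15]} hit by 13; {[15,16]} hit by 16.
Points: 2, 6, 13, 16 (4 total).

13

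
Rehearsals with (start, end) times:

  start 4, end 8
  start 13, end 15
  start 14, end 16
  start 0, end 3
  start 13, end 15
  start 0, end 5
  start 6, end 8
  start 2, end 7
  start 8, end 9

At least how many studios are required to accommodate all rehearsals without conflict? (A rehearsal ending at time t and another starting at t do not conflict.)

Count concurrent intervals with a sweep; the peak is the room count.
Events (time:±→running): 0:+→1 0:+→2 2:+→3 … peak 3.

3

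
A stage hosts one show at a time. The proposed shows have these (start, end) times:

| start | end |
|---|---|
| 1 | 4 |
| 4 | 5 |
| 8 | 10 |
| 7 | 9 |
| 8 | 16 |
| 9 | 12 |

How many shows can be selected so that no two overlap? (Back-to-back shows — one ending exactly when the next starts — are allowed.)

Sort by end time and greedily take each interval whose start is ≥ the last chosen end.
By end time: (1,4), (4,5), (7,9), (8,10), (9,12), (8,16).
Pick (1,4); next start ≥ 4 → (4,5); next start ≥ 5 → (7,9); next start ≥ 9 → (9,12).
Selected 4 shows.

4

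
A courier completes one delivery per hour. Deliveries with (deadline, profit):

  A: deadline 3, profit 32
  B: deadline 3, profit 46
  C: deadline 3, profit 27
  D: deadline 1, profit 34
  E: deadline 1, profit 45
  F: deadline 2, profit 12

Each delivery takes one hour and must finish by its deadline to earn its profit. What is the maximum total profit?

Sort by profit descending; place each in the latest free slot ≤ its deadline.
Profit order: B=46 E=45 D=34 A=32 C=27 F=12
Assign: B→slot 3, E→slot 1, D skipped, A→slot 2, C skipped, F skipped.
Slots: [1:E] [2:A] [3:B]
Profit = 45 + 32 + 46 = 123

123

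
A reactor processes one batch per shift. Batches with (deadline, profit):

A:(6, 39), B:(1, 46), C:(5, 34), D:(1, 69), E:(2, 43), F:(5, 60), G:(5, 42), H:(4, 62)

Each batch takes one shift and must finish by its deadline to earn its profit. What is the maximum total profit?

Take jobs in profit order; each goes to the latest open slot no later than its deadline.
By profit: D(d1,69), H(d4,62), F(d5,60), B(d1,46), E(d2,43), G(d5,42), A(d6,39), C(d5,34)
D→slot 1; H→slot 4; F→slot 5; B skipped; E→slot 2; G→slot 3; A→slot 6; C skipped.
Profit = 69 + 43 + 42 + 62 + 60 + 39 = 315

315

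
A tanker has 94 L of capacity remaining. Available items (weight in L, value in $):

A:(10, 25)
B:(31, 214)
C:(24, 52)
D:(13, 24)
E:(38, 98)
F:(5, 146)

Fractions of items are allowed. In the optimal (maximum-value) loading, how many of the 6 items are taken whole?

4

Sort by value per unit weight and fill in that order.
Ratios (sorted): F 29.20, B 6.90, E 2.58, A 2.50, C 2.17, D 1.85
take F (5 @ 146); take B (31 @ 214); take E (38 @ 98); take A (10 @ 25); take 10/24 of C → 21.67. Capacity used 94/94.
4 item(s) taken whole; one partial (take 10/24 of C).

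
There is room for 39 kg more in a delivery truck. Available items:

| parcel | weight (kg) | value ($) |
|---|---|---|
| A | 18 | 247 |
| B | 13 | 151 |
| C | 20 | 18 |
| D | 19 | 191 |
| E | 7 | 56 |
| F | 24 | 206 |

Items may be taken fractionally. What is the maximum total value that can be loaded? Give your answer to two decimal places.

Order: A (247/18=13.72) > B (151/13=11.62) > D (191/19=10.05) > F (206/24=8.58) > E (56/7=8.00) > C (18/20=0.90)
Fill: take A (18 @ 247) → take B (13 @ 151) → take 8/19 of D → 80.42; 39/39 used.
Total value = 478.42

478.42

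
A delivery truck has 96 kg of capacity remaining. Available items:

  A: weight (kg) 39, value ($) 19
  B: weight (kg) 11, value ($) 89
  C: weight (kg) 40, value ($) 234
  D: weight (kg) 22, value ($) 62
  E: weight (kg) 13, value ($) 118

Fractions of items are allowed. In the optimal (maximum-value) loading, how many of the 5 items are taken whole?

Greedy by value/weight ratio, highest first.
Order: E (118/13=9.08) > B (89/11=8.09) > C (234/40=5.85) > D (62/22=2.82) > A (19/39=0.49)
Fill: take E (13 @ 118) → take B (11 @ 89) → take C (40 @ 234) → take D (22 @ 62) → take 10/39 of A → 4.87; 96/96 used.
4 item(s) taken whole; one partial (take 10/39 of A).

4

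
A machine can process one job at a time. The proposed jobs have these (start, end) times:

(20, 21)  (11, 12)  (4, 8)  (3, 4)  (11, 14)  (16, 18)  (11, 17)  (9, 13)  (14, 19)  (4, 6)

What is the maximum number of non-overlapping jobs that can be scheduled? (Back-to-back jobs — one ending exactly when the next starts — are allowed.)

By end time: (3,4), (4,6), (4,8), (11,12), (9,13), (11,14), (11,17), (16,18), (14,19), (20,21).
Pick (3,4); next start ≥ 4 → (4,6); next start ≥ 6 → (11,12); next start ≥ 12 → (16,18); next start ≥ 18 → (20,21).
Selected 5 jobs.

5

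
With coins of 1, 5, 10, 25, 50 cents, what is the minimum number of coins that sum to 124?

124 − 2×50→24 − 2×10→4 − 4×1→0
Total coins = 2 + 2 + 4 = 8

8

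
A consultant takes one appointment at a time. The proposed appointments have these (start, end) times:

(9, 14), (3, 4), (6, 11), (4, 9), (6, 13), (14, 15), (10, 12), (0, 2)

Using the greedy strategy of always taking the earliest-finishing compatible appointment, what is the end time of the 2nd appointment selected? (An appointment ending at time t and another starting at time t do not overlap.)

By end time: (0,2), (3,4), (4,9), (6,11), (10,12), (6,13), (9,14), (14,15).
Pick (0,2); next start ≥ 2 → (3,4); next start ≥ 4 → (4,9); next start ≥ 9 → (10,12); next start ≥ 12 → (14,15).
Selected: (0,2) (3,4) (4,9) (10,12) (14,15)

4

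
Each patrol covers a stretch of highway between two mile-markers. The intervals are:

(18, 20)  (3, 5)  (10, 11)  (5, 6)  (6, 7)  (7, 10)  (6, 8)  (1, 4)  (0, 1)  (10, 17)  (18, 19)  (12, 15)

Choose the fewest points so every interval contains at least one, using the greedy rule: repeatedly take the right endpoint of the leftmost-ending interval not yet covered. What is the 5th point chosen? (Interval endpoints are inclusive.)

15

Sort by right endpoint; whenever an interval is uncovered, place a point at its right end.
Sorted: [0,1] [1,4] [3,5] [5,6] [6,7] [6,8] [7,10] [10,11] [12,15] [10,17] [18,19] [18,20]
{[0,1],[1,4]} hit by 1; {[3,5],[5,6]} hit by 5; {[6,7],[6,8],[7,10]} hit by 7; {[10,11]} hit by 11; {[12,15],[10,17]} hit by 15; {[18,19],[18,20]} hit by 19.
Points: 1, 5, 7, 11, 15, 19 (6 total).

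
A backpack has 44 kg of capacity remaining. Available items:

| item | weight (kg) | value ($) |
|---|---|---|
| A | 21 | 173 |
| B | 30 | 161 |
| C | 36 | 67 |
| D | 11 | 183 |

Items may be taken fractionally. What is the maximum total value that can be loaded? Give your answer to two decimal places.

420.40

Order: D (183/11=16.64) > A (173/21=8.24) > B (161/30=5.37) > C (67/36=1.86)
Fill: take D (11 @ 183) → take A (21 @ 173) → take 12/30 of B → 64.40; 44/44 used.
Total value = 420.40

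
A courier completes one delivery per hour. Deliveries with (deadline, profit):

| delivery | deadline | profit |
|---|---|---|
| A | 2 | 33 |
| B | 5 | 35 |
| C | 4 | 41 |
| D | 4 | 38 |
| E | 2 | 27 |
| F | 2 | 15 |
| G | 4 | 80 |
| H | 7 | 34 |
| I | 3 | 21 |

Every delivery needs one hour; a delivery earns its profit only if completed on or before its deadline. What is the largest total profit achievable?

261

Profit order: G=80 C=41 D=38 B=35 H=34 A=33 E=27 I=21 F=15
Assign: G→slot 4, C→slot 3, D→slot 2, B→slot 5, H→slot 7, A→slot 1, E skipped, I skipped, F skipped.
Slots: [1:A] [2:D] [3:C] [4:G] [5:B] [7:H]
Profit = 33 + 38 + 41 + 80 + 35 + 34 = 261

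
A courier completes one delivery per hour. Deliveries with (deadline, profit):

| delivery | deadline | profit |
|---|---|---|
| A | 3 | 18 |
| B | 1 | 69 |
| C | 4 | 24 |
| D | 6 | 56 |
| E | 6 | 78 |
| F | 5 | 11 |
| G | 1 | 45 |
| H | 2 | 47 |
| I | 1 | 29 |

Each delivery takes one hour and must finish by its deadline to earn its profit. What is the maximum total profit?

292

Sort by profit descending; place each in the latest free slot ≤ its deadline.
By profit: E(d6,78), B(d1,69), D(d6,56), H(d2,47), G(d1,45), I(d1,29), C(d4,24), A(d3,18), F(d5,11)
E→slot 6; B→slot 1; D→slot 5; H→slot 2; G skipped; I skipped; C→slot 4; A→slot 3; F skipped.
Profit = 69 + 47 + 18 + 24 + 56 + 78 = 292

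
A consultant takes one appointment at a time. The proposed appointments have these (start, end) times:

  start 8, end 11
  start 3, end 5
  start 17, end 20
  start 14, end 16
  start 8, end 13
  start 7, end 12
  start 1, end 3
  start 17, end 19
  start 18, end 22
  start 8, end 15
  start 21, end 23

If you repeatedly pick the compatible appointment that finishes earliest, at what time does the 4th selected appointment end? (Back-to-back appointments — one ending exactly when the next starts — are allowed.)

16

Greedy by earliest finish: after sorting by end time, pick each interval compatible with the last pick.
Sorted by end: (1,3)  (3,5)  (8,11)  (7,12)  (8,13)  (8,15)  (14,16)  (17,19)  (17,20)  (18,22)  (21,23)
take (1,3); take (3,5); take (8,11); skip (7,12); skip (8,15); take (14,16); take (17,19); take (21,23).
Selected: (1,3) (3,5) (8,11) (14,16) (17,19) (21,23)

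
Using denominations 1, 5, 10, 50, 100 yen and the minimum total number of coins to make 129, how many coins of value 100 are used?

1

Greedy: take as many of the largest coin as possible, then repeat with the remainder.
129 − 1×100→29 − 2×10→9 − 1×5→4 − 4×1→0
Count of 100: 1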